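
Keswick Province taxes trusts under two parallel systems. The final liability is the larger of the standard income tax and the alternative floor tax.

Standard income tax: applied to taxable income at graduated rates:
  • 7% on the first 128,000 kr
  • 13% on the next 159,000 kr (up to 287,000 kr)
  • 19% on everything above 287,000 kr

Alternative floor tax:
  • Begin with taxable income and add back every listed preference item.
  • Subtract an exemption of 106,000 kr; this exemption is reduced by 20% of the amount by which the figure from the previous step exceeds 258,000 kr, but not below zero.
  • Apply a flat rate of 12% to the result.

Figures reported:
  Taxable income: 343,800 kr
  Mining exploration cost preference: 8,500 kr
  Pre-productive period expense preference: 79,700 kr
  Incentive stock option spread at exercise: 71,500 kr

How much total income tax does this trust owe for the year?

53,592 kr

Standard income tax:
  128,000 kr × 7% = 8,960 kr
  159,000 kr × 13% = 20,670 kr
  56,800 kr × 19% = 10,792 kr
  → 40,422 kr

Alternative floor tax:
  Adjusted income: 343,800 kr + 8,500 kr + 79,700 kr + 71,500 kr = 503,500 kr
  Exemption: 106,000 kr − 20% × (503,500 kr − 258,000 kr) = 106,000 kr − 49,100 kr = 56,900 kr
  Base: 503,500 kr − 56,900 kr = 446,600 kr
  446,600 kr × 12% = 53,592 kr

53,592 kr > 40,422 kr, so the alternative floor tax is the binding amount.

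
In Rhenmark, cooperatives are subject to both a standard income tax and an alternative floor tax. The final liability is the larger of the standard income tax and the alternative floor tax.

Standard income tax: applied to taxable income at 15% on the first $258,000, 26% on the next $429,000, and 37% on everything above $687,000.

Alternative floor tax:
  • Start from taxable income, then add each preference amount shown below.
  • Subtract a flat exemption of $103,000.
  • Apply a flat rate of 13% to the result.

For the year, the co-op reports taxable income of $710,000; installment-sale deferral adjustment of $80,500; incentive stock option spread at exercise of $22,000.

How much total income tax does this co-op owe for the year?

Alternative floor tax:
  Adjusted income: $710,000 + $80,500 + $22,000 = $812,500
  Less exemption $103,000 → base $709,500
  $709,500 × 13% = $92,235

Standard income tax:
  $258,000 × 15% = $38,700
  $429,000 × 26% = $111,540
  $23,000 × 37% = $8,510
  → $158,750

$158,750 > $92,235, so the standard income tax governs.

$158,750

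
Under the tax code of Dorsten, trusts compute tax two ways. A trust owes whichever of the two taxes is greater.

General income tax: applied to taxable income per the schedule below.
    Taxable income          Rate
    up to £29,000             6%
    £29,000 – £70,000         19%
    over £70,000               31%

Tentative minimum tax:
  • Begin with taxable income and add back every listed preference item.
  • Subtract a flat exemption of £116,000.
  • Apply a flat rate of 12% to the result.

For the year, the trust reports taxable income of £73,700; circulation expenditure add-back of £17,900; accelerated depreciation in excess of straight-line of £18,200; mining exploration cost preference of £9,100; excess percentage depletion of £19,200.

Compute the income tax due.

£10,677

General income tax:
  £29,000 × 6% = £1,740
  £41,000 × 19% = £7,790
  £3,700 × 31% = £1,147
  → £10,677

Tentative minimum tax:
  Adjusted income: £73,700 + £17,900 + £18,200 + £9,100 + £19,200 = £138,100
  Less exemption £116,000 → base £22,100
  £22,100 × 12% = £2,652

£10,677 > £2,652, so the general income tax governs.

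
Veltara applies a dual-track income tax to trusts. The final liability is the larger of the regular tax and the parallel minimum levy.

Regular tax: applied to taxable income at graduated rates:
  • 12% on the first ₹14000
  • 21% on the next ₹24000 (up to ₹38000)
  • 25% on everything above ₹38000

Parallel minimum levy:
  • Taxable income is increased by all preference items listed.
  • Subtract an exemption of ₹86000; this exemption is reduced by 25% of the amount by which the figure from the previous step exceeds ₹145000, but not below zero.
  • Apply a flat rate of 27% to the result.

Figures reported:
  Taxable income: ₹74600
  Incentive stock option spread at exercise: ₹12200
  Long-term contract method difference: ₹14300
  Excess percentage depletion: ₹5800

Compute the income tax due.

Regular tax:
  ₹14000 × 12% = ₹1680
  ₹24000 × 21% = ₹5040
  ₹36600 × 25% = ₹9150
  → ₹15870

Parallel minimum levy:
  Adjusted income: ₹74600 + ₹12200 + ₹14300 + ₹5800 = ₹106900
  Exemption: ₹106900 ≤ ₹145000, so full ₹86000 applies
  Base: ₹106900 − ₹86000 = ₹20900
  ₹20900 × 27% = ₹5643

₹15870 > ₹5643, so the regular tax governs.

₹15870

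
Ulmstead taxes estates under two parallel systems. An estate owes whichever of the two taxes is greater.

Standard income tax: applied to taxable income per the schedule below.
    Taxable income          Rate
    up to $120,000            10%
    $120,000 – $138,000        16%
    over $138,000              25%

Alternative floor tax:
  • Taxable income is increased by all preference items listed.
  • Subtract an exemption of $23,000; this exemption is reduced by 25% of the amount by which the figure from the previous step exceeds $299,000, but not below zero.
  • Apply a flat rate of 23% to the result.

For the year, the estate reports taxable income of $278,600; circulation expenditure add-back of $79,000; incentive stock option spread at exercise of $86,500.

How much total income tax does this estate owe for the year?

Standard income tax:
  $120,000 × 10% = $12,000
  $18,000 × 16% = $2,880
  $140,600 × 25% = $35,150
  → $50,030

Alternative floor tax:
  Adjusted income: $278,600 + $79,000 + $86,500 = $444,100
  Exemption: 25% × ($444,100 − $299,000) = $36,275 ≥ $23,000, so the exemption is fully phased out
  Base: $444,100 − $0 = $444,100
  $444,100 × 23% = $102,143

$102,143 > $50,030, so the alternative floor tax is the binding amount.

$102,143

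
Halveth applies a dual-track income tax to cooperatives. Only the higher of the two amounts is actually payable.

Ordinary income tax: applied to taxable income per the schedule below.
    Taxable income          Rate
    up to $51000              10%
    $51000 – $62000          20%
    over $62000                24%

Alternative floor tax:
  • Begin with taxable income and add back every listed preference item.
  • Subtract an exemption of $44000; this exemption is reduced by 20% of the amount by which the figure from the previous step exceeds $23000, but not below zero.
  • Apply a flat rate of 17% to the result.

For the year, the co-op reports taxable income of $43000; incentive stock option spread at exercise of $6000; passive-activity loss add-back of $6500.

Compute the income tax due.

Ordinary income tax:
  $43000 × 10% = $4300

Alternative floor tax:
  Adjusted income: $43000 + $6000 + $6500 = $55500
  Exemption: $44000 − 20% × ($55500 − $23000) = $44000 − $6500 = $37500
  Base: $55500 − $37500 = $18000
  $18000 × 17% = $3060

$4300 > $3060, so the ordinary income tax governs.

$4300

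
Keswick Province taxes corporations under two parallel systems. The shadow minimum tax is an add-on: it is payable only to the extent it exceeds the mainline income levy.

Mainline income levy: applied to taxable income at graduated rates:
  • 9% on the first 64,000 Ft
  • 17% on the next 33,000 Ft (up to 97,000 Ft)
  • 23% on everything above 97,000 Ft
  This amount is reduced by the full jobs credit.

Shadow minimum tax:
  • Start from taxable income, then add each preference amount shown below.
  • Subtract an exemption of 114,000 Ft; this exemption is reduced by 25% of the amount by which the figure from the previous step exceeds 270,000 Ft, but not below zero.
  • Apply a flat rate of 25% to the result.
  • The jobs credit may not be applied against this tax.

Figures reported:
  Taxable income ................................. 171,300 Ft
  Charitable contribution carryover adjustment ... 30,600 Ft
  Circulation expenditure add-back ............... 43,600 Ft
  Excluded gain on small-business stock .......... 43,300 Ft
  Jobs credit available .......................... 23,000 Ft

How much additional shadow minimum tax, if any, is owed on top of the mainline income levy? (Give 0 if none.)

39,416 Ft

Mainline income levy:
  64,000 Ft × 9% = 5,760 Ft
  33,000 Ft × 17% = 5,610 Ft
  74,300 Ft × 23% = 17,089 Ft
  → 28,459 Ft
  Less jobs credit 23,000 Ft → 5,459 Ft

Shadow minimum tax:
  Adjusted income: 171,300 Ft + 30,600 Ft + 43,600 Ft + 43,300 Ft = 288,800 Ft
  Exemption: 114,000 Ft − 25% × (288,800 Ft − 270,000 Ft) = 114,000 Ft − 4,700 Ft = 109,300 Ft
  Base: 288,800 Ft − 109,300 Ft = 179,500 Ft
  179,500 Ft × 25% = 44,875 Ft

Excess of shadow minimum tax over mainline income levy: 44,875 Ft − 5,459 Ft = 39,416 Ft.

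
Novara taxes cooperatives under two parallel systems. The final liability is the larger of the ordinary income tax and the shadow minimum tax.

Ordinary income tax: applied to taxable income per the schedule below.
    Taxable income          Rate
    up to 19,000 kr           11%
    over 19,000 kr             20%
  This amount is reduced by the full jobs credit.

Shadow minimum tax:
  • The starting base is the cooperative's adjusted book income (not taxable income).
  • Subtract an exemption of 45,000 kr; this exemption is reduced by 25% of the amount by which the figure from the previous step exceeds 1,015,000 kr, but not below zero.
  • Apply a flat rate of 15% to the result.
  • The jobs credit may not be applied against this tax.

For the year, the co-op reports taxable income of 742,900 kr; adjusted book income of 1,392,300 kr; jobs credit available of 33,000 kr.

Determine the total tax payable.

208,845 kr

Shadow minimum tax:
  Base (adjusted book income): 1,392,300 kr
  Exemption: 25% × (1,392,300 kr − 1,015,000 kr) = 94,325 kr ≥ 45,000 kr, so the exemption is fully phased out
  Base: 1,392,300 kr − 0 kr = 1,392,300 kr
  1,392,300 kr × 15% = 208,845 kr

Ordinary income tax:
  19,000 kr × 11% = 2,090 kr
  723,900 kr × 20% = 144,780 kr
  → 146,870 kr
  Less jobs credit 33,000 kr → 113,870 kr

208,845 kr > 113,870 kr, so the shadow minimum tax is the binding amount.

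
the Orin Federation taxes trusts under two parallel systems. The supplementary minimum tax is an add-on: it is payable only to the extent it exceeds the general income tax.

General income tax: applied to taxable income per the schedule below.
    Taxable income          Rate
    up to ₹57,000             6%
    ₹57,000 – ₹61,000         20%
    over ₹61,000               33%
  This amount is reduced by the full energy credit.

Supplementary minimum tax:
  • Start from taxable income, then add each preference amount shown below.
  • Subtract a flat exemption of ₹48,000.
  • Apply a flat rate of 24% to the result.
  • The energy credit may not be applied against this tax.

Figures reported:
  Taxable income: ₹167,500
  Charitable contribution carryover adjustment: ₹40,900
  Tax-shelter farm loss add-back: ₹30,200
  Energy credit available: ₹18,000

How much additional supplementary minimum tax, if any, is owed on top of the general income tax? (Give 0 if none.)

Supplementary minimum tax:
  Adjusted income: ₹167,500 + ₹40,900 + ₹30,200 = ₹238,600
  Less exemption ₹48,000 → base ₹190,600
  ₹190,600 × 24% = ₹45,744

General income tax:
  ₹57,000 × 6% = ₹3,420
  ₹4,000 × 20% = ₹800
  ₹106,500 × 33% = ₹35,145
  → ₹39,365
  Less energy credit ₹18,000 → ₹21,365

Excess of supplementary minimum tax over general income tax: ₹45,744 − ₹21,365 = ₹24,379.

₹24,379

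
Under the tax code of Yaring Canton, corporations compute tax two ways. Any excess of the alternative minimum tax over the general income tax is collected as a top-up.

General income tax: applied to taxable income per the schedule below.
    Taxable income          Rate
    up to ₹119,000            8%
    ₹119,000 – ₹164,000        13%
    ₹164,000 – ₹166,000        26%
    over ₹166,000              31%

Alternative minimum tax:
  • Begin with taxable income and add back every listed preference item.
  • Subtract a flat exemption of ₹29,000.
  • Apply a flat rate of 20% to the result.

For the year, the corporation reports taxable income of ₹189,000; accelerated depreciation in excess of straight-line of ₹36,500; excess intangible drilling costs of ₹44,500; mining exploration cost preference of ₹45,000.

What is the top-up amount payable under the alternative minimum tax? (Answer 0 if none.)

₹34,180

General income tax:
  ₹119,000 × 8% = ₹9,520
  ₹45,000 × 13% = ₹5,850
  ₹2,000 × 26% = ₹520
  ₹23,000 × 31% = ₹7,130
  → ₹23,020

Alternative minimum tax:
  Adjusted income: ₹189,000 + ₹36,500 + ₹44,500 + ₹45,000 = ₹315,000
  Less exemption ₹29,000 → base ₹286,000
  ₹286,000 × 20% = ₹57,200

Excess of alternative minimum tax over general income tax: ₹57,200 − ₹23,020 = ₹34,180.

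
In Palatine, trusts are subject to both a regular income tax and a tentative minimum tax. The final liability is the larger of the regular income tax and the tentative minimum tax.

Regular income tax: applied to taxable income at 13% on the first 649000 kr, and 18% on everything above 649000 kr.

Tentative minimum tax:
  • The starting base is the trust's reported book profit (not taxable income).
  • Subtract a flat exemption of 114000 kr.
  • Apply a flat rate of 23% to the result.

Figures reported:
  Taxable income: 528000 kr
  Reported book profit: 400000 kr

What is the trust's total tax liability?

Tentative minimum tax:
  Base (reported book profit): 400000 kr
  Less exemption 114000 kr → base 286000 kr
  286000 kr × 23% = 65780 kr

Regular income tax:
  528000 kr × 13% = 68640 kr

68640 kr > 65780 kr, so the regular income tax governs.

68640 kr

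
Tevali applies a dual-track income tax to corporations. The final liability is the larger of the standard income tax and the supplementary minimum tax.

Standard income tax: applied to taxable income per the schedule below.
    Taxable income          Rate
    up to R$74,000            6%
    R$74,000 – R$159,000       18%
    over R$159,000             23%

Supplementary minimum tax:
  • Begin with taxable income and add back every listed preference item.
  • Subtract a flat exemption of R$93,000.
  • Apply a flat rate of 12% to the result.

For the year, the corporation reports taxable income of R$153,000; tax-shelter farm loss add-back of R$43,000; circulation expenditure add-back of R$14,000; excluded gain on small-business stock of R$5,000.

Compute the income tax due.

Standard income tax:
  R$74,000 × 6% = R$4,440
  R$79,000 × 18% = R$14,220
  → R$18,660

Supplementary minimum tax:
  Adjusted income: R$153,000 + R$43,000 + R$14,000 + R$5,000 = R$215,000
  Less exemption R$93,000 → base R$122,000
  R$122,000 × 12% = R$14,640

R$18,660 > R$14,640, so the standard income tax governs.

R$18,660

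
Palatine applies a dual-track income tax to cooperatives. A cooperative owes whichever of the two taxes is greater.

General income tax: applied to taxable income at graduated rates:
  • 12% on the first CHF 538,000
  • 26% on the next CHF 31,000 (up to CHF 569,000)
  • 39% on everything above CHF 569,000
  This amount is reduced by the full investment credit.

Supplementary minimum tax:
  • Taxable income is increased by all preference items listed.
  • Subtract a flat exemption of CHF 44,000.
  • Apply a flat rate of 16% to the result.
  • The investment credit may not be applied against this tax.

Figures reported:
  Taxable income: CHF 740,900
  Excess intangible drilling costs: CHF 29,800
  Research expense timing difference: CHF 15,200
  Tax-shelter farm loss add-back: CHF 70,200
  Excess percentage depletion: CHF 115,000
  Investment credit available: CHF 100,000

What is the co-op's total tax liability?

Supplementary minimum tax:
  Adjusted income: CHF 740,900 + CHF 29,800 + CHF 15,200 + CHF 70,200 + CHF 115,000 = CHF 971,100
  Less exemption CHF 44,000 → base CHF 927,100
  CHF 927,100 × 16% = CHF 148,336

General income tax:
  CHF 538,000 × 12% = CHF 64,560
  CHF 31,000 × 26% = CHF 8,060
  CHF 171,900 × 39% = CHF 67,041
  → CHF 139,661
  Less investment credit CHF 100,000 → CHF 39,661

CHF 148,336 > CHF 39,661, so the supplementary minimum tax is the binding amount.

CHF 148,336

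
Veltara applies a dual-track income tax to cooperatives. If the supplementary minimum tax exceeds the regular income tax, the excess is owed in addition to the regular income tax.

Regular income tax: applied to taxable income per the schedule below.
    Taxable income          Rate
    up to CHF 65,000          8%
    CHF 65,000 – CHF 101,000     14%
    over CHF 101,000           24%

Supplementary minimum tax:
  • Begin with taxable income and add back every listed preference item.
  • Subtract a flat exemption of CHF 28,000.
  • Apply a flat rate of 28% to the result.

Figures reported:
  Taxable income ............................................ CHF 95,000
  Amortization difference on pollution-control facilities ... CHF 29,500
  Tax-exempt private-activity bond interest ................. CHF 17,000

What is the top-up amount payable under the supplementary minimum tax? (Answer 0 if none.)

Supplementary minimum tax:
  Adjusted income: CHF 95,000 + CHF 29,500 + CHF 17,000 = CHF 141,500
  Less exemption CHF 28,000 → base CHF 113,500
  CHF 113,500 × 28% = CHF 31,780

Regular income tax:
  CHF 65,000 × 8% = CHF 5,200
  CHF 30,000 × 14% = CHF 4,200
  → CHF 9,400

Excess of supplementary minimum tax over regular income tax: CHF 31,780 − CHF 9,400 = CHF 22,380.

CHF 22,380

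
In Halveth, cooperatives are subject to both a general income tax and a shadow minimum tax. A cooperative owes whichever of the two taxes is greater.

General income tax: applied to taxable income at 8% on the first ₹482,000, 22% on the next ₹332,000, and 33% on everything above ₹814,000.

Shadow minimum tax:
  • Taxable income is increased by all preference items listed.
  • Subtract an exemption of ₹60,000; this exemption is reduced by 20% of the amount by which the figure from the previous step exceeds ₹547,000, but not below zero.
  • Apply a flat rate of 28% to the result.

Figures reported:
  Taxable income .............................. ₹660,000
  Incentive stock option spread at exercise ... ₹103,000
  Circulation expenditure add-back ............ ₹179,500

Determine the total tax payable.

General income tax:
  ₹482,000 × 8% = ₹38,560
  ₹178,000 × 22% = ₹39,160
  → ₹77,720

Shadow minimum tax:
  Adjusted income: ₹660,000 + ₹103,000 + ₹179,500 = ₹942,500
  Exemption: 20% × (₹942,500 − ₹547,000) = ₹79,100 ≥ ₹60,000, so the exemption is fully phased out
  Base: ₹942,500 − ₹0 = ₹942,500
  ₹942,500 × 28% = ₹263,900

₹263,900 > ₹77,720, so the shadow minimum tax is the binding amount.

₹263,900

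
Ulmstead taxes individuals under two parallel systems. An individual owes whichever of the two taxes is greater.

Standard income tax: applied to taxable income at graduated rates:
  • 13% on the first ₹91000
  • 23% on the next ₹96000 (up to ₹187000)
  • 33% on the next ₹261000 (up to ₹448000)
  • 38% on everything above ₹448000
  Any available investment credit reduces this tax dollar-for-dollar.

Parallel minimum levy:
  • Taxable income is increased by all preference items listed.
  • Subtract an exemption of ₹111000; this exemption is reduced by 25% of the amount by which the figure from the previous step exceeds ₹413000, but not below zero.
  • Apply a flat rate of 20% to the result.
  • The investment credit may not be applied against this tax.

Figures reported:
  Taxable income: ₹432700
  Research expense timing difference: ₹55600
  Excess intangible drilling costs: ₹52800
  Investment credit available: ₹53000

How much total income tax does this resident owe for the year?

Standard income tax:
  ₹91000 × 13% = ₹11830
  ₹96000 × 23% = ₹22080
  ₹245700 × 33% = ₹81081
  → ₹114991
  Less investment credit ₹53000 → ₹61991

Parallel minimum levy:
  Adjusted income: ₹432700 + ₹55600 + ₹52800 = ₹541100
  Exemption: ₹111000 − 25% × (₹541100 − ₹413000) = ₹111000 − ₹32025 = ₹78975
  Base: ₹541100 − ₹78975 = ₹462125
  ₹462125 × 20% = ₹92425

₹92425 > ₹61991, so the parallel minimum levy is the binding amount.

₹92425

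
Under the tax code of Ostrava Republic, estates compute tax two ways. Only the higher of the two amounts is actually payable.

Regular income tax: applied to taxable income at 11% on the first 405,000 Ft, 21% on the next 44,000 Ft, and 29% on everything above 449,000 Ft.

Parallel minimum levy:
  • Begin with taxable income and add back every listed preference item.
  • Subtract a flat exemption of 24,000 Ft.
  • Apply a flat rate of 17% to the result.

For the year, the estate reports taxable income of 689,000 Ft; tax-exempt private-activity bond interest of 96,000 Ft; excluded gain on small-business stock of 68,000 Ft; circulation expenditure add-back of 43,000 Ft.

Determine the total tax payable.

Parallel minimum levy:
  Adjusted income: 689,000 Ft + 96,000 Ft + 68,000 Ft + 43,000 Ft = 896,000 Ft
  Less exemption 24,000 Ft → base 872,000 Ft
  872,000 Ft × 17% = 148,240 Ft

Regular income tax:
  405,000 Ft × 11% = 44,550 Ft
  44,000 Ft × 21% = 9,240 Ft
  240,000 Ft × 29% = 69,600 Ft
  → 123,390 Ft

148,240 Ft > 123,390 Ft, so the parallel minimum levy is the binding amount.

148,240 Ft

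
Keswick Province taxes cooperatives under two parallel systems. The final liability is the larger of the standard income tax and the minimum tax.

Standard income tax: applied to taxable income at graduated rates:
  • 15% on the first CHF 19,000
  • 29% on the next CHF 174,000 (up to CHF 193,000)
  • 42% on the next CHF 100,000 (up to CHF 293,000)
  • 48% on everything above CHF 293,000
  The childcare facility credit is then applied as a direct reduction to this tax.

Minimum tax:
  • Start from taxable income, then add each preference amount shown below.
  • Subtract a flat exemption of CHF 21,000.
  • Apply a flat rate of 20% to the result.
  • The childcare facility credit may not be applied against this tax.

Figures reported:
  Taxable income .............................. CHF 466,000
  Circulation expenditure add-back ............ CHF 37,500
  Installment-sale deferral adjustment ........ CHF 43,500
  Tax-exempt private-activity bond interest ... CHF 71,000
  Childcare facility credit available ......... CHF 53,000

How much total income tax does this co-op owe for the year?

Standard income tax:
  CHF 19,000 × 15% = CHF 2,850
  CHF 174,000 × 29% = CHF 50,460
  CHF 100,000 × 42% = CHF 42,000
  CHF 173,000 × 48% = CHF 83,040
  → CHF 178,350
  Less childcare facility credit CHF 53,000 → CHF 125,350

Minimum tax:
  Adjusted income: CHF 466,000 + CHF 37,500 + CHF 43,500 + CHF 71,000 = CHF 618,000
  Less exemption CHF 21,000 → base CHF 597,000
  CHF 597,000 × 20% = CHF 119,400

CHF 125,350 > CHF 119,400, so the standard income tax governs.

CHF 125,350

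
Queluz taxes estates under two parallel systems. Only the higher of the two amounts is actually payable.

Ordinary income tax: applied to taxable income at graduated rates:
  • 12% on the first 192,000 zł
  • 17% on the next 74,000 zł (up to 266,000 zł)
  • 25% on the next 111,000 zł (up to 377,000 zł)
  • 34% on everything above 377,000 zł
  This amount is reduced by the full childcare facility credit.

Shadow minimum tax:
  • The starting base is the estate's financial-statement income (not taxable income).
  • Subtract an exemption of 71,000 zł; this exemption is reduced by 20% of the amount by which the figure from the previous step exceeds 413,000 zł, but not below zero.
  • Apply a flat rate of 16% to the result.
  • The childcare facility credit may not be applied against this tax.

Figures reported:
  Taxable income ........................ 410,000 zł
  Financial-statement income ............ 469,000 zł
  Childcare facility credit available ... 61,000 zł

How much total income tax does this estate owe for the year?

65,472 zł

Shadow minimum tax:
  Base (financial-statement income): 469,000 zł
  Exemption: 71,000 zł − 20% × (469,000 zł − 413,000 zł) = 71,000 zł − 11,200 zł = 59,800 zł
  Base: 469,000 zł − 59,800 zł = 409,200 zł
  409,200 zł × 16% = 65,472 zł

Ordinary income tax:
  192,000 zł × 12% = 23,040 zł
  74,000 zł × 17% = 12,580 zł
  111,000 zł × 25% = 27,750 zł
  33,000 zł × 34% = 11,220 zł
  → 74,590 zł
  Less childcare facility credit 61,000 zł → 13,590 zł

65,472 zł > 13,590 zł, so the shadow minimum tax is the binding amount.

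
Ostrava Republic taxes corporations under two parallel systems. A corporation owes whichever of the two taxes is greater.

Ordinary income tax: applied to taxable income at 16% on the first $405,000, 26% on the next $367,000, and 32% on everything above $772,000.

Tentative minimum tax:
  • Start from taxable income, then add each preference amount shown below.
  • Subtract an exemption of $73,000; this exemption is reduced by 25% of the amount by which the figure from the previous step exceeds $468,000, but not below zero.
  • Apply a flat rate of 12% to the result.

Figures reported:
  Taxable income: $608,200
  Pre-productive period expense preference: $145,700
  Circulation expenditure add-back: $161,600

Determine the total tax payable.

Tentative minimum tax:
  Adjusted income: $608,200 + $145,700 + $161,600 = $915,500
  Exemption: 25% × ($915,500 − $468,000) = $111,875 ≥ $73,000, so the exemption is fully phased out
  Base: $915,500 − $0 = $915,500
  $915,500 × 12% = $109,860

Ordinary income tax:
  $405,000 × 16% = $64,800
  $203,200 × 26% = $52,832
  → $117,632

$117,632 > $109,860, so the ordinary income tax governs.

$117,632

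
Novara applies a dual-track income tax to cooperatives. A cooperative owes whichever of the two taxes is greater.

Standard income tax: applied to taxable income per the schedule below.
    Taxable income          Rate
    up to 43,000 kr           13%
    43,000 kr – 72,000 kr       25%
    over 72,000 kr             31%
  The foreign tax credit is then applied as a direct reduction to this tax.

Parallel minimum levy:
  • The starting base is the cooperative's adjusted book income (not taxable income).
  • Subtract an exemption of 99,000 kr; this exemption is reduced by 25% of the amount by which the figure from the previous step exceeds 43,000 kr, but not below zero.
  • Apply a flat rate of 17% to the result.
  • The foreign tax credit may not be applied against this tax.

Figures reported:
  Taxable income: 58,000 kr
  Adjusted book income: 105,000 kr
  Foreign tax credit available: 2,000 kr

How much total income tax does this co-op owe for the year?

7,340 kr

Standard income tax:
  43,000 kr × 13% = 5,590 kr
  15,000 kr × 25% = 3,750 kr
  → 9,340 kr
  Less foreign tax credit 2,000 kr → 7,340 kr

Parallel minimum levy:
  Base (adjusted book income): 105,000 kr
  Exemption: 99,000 kr − 25% × (105,000 kr − 43,000 kr) = 99,000 kr − 15,500 kr = 83,500 kr
  Base: 105,000 kr − 83,500 kr = 21,500 kr
  21,500 kr × 17% = 3,655 kr

7,340 kr > 3,655 kr, so the standard income tax governs.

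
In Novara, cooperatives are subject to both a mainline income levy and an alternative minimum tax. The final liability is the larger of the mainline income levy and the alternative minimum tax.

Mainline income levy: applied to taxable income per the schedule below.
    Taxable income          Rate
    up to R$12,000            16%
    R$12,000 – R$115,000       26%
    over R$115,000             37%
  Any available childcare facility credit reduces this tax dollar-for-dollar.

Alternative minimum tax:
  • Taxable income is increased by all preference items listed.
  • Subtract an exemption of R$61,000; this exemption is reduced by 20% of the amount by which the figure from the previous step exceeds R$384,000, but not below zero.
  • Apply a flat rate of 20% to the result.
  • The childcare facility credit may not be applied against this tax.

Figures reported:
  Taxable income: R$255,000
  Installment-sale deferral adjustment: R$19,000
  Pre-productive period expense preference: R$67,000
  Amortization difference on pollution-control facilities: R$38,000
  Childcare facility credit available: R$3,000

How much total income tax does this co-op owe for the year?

R$77,500

Mainline income levy:
  R$12,000 × 16% = R$1,920
  R$103,000 × 26% = R$26,780
  R$140,000 × 37% = R$51,800
  → R$80,500
  Less childcare facility credit R$3,000 → R$77,500

Alternative minimum tax:
  Adjusted income: R$255,000 + R$19,000 + R$67,000 + R$38,000 = R$379,000
  Exemption: R$379,000 ≤ R$384,000, so full R$61,000 applies
  Base: R$379,000 − R$61,000 = R$318,000
  R$318,000 × 20% = R$63,600

R$77,500 > R$63,600, so the mainline income levy governs.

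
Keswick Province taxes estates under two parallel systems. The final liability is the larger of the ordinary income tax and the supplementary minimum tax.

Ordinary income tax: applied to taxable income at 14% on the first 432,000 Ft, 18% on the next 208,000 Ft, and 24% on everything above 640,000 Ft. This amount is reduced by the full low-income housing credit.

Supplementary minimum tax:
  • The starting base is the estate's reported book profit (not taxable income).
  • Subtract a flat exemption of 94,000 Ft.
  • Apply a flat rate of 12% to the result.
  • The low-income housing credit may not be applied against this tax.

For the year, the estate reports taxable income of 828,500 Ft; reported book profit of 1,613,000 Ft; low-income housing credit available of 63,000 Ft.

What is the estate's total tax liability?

182,280 Ft

Ordinary income tax:
  432,000 Ft × 14% = 60,480 Ft
  208,000 Ft × 18% = 37,440 Ft
  188,500 Ft × 24% = 45,240 Ft
  → 143,160 Ft
  Less low-income housing credit 63,000 Ft → 80,160 Ft

Supplementary minimum tax:
  Base (reported book profit): 1,613,000 Ft
  Less exemption 94,000 Ft → base 1,519,000 Ft
  1,519,000 Ft × 12% = 182,280 Ft

182,280 Ft > 80,160 Ft, so the supplementary minimum tax is the binding amount.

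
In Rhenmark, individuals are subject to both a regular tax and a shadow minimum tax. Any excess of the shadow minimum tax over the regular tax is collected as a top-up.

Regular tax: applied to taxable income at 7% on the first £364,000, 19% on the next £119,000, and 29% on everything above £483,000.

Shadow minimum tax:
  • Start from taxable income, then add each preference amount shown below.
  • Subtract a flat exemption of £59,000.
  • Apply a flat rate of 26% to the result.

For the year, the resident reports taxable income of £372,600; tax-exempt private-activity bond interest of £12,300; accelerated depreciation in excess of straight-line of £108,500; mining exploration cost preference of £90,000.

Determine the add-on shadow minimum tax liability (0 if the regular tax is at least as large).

£109,230

Regular tax:
  £364,000 × 7% = £25,480
  £8,600 × 19% = £1,634
  → £27,114

Shadow minimum tax:
  Adjusted income: £372,600 + £12,300 + £108,500 + £90,000 = £583,400
  Less exemption £59,000 → base £524,400
  £524,400 × 26% = £136,344

Excess of shadow minimum tax over regular tax: £136,344 − £27,114 = £109,230.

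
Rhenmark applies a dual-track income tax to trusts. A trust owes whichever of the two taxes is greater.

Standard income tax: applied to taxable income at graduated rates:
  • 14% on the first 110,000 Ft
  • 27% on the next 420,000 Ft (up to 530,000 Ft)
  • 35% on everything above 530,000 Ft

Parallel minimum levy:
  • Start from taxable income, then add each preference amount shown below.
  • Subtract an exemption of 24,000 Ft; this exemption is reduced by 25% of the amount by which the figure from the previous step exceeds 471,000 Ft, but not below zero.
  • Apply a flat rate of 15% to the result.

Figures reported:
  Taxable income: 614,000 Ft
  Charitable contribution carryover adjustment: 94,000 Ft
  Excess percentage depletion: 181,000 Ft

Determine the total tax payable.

Standard income tax:
  110,000 Ft × 14% = 15,400 Ft
  420,000 Ft × 27% = 113,400 Ft
  84,000 Ft × 35% = 29,400 Ft
  → 158,200 Ft

Parallel minimum levy:
  Adjusted income: 614,000 Ft + 94,000 Ft + 181,000 Ft = 889,000 Ft
  Exemption: 25% × (889,000 Ft − 471,000 Ft) = 104,500 Ft ≥ 24,000 Ft, so the exemption is fully phased out
  Base: 889,000 Ft − 0 Ft = 889,000 Ft
  889,000 Ft × 15% = 133,350 Ft

158,200 Ft > 133,350 Ft, so the standard income tax governs.

158,200 Ft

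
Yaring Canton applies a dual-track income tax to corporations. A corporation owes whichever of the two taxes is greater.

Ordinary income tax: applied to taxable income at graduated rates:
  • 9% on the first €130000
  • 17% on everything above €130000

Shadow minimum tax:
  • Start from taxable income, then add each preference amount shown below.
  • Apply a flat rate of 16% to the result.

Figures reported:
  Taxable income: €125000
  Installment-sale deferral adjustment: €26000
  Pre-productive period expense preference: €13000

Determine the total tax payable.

€26240

Shadow minimum tax:
  Adjusted income: €125000 + €26000 + €13000 = €164000
  €164000 × 16% = €26240

Ordinary income tax:
  €125000 × 9% = €11250

€26240 > €11250, so the shadow minimum tax is the binding amount.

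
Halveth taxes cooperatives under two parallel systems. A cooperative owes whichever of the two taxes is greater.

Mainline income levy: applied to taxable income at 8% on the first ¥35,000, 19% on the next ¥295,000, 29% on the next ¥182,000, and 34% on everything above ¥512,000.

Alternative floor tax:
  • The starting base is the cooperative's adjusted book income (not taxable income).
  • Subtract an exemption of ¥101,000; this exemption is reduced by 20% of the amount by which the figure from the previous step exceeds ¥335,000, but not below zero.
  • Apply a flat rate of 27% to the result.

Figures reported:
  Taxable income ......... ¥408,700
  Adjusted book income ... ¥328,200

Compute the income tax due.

Alternative floor tax:
  Base (adjusted book income): ¥328,200
  Exemption: ¥328,200 ≤ ¥335,000, so full ¥101,000 applies
  Base: ¥328,200 − ¥101,000 = ¥227,200
  ¥227,200 × 27% = ¥61,344

Mainline income levy:
  ¥35,000 × 8% = ¥2,800
  ¥295,000 × 19% = ¥56,050
  ¥78,700 × 29% = ¥22,823
  → ¥81,673

¥81,673 > ¥61,344, so the mainline income levy governs.

¥81,673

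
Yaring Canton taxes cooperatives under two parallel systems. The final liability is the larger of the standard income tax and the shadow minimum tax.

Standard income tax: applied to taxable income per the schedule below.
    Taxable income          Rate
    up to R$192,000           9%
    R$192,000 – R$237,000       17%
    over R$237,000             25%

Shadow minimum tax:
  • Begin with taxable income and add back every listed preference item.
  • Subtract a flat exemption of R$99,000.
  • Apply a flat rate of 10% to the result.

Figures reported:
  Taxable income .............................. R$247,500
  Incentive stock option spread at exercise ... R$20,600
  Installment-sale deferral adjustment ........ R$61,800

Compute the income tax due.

Shadow minimum tax:
  Adjusted income: R$247,500 + R$20,600 + R$61,800 = R$329,900
  Less exemption R$99,000 → base R$230,900
  R$230,900 × 10% = R$23,090

Standard income tax:
  R$192,000 × 9% = R$17,280
  R$45,000 × 17% = R$7,650
  R$10,500 × 25% = R$2,625
  → R$27,555

R$27,555 > R$23,090, so the standard income tax governs.

R$27,555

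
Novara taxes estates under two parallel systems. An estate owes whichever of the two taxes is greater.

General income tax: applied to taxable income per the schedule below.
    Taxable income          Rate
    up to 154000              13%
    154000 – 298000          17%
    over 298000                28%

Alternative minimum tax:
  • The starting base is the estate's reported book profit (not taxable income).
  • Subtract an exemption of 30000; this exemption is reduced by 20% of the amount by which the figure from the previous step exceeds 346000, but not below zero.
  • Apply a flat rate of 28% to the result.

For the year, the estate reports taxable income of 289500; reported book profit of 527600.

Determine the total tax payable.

147728

Alternative minimum tax:
  Base (reported book profit): 527600
  Exemption: 20% × (527600 − 346000) = 36320 ≥ 30000, so the exemption is fully phased out
  Base: 527600 − 0 = 527600
  527600 × 28% = 147728

General income tax:
  154000 × 13% = 20020
  135500 × 17% = 23035
  → 43055

147728 > 43055, so the alternative minimum tax is the binding amount.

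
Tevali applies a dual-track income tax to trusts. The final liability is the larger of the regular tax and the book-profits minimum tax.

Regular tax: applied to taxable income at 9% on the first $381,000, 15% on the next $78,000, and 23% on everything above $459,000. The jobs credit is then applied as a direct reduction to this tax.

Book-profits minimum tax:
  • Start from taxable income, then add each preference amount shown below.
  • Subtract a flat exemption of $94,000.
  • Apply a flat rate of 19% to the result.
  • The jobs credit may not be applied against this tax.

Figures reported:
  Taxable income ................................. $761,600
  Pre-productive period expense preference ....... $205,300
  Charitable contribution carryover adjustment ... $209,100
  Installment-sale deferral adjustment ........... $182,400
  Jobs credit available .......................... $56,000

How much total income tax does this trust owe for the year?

$240,236

Book-profits minimum tax:
  Adjusted income: $761,600 + $205,300 + $209,100 + $182,400 = $1,358,400
  Less exemption $94,000 → base $1,264,400
  $1,264,400 × 19% = $240,236

Regular tax:
  $381,000 × 9% = $34,290
  $78,000 × 15% = $11,700
  $302,600 × 23% = $69,598
  → $115,588
  Less jobs credit $56,000 → $59,588

$240,236 > $59,588, so the book-profits minimum tax is the binding amount.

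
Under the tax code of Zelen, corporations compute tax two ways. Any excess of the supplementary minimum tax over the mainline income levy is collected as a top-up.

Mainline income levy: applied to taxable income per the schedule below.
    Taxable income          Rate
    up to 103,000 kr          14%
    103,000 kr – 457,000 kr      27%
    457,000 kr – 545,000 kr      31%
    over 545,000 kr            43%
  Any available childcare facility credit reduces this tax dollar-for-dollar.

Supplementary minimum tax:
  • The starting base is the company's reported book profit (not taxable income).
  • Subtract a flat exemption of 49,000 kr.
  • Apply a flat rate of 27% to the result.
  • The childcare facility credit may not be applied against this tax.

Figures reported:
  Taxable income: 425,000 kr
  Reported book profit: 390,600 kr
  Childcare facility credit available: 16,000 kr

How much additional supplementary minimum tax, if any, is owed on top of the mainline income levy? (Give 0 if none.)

6,872 kr

Supplementary minimum tax:
  Base (reported book profit): 390,600 kr
  Less exemption 49,000 kr → base 341,600 kr
  341,600 kr × 27% = 92,232 kr

Mainline income levy:
  103,000 kr × 14% = 14,420 kr
  322,000 kr × 27% = 86,940 kr
  → 101,360 kr
  Less childcare facility credit 16,000 kr → 85,360 kr

Excess of supplementary minimum tax over mainline income levy: 92,232 kr − 85,360 kr = 6,872 kr.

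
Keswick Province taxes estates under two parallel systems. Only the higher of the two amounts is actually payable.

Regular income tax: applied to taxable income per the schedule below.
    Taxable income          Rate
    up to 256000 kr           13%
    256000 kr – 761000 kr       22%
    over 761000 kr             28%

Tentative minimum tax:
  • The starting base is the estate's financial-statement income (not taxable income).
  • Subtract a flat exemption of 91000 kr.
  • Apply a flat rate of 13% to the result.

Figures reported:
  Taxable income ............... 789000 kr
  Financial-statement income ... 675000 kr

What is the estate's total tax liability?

Regular income tax:
  256000 kr × 13% = 33280 kr
  505000 kr × 22% = 111100 kr
  28000 kr × 28% = 7840 kr
  → 152220 kr

Tentative minimum tax:
  Base (financial-statement income): 675000 kr
  Less exemption 91000 kr → base 584000 kr
  584000 kr × 13% = 75920 kr

152220 kr > 75920 kr, so the regular income tax governs.

152220 kr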